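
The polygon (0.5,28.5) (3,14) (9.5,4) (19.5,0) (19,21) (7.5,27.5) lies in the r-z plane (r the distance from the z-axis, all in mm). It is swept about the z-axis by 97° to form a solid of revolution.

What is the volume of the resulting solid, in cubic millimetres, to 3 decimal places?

Profile (r,z), 6 vertices: (0.5,28.5) (3,14) (9.5,4) (19.5,0) (19,21) (7.5,27.5)
edge 0: (0.5,28.5)→(3,14)  cross = 0.5·14 − 3·28.5 = -78.5000; (r_i+r_j)·cross = 3.5·-78.5000 = -274.7500
edge 1: (3,14)→(9.5,4)  cross = 3·4 − 9.5·14 = -121.0000; (r_i+r_j)·cross = 12.5·-121.0000 = -1512.5000
edge 2: (9.5,4)→(19.5,0)  cross = 9.5·0 − 19.5·4 = -78.0000; (r_i+r_j)·cross = 29·-78.0000 = -2262.0000
edge 3: (19.5,0)→(19,21)  cross = 19.5·21 − 19·0 = 409.5000; (r_i+r_j)·cross = 38.5·409.5000 = 15765.7500
edge 4: (19,21)→(7.5,27.5)  cross = 19·27.5 − 7.5·21 = 365.0000; (r_i+r_j)·cross = 26.5·365.0000 = 9672.5000
edge 5: (7.5,27.5)→(0.5,28.5)  cross = 7.5·28.5 − 0.5·27.5 = 200.0000; (r_i+r_j)·cross = 8·200.0000 = 1600.0000
Σcross = 697.0000 → A = |Σcross|/2 = 348.5000 mm²
Σ(r_i+r_j)·cross = 22989.0000 → first moment M = |Σ|/6 = 3831.5000
R_c = M/A = 3831.5000/348.5000 = 10.9943 mm
θ = 97° = 1.692969 rad
V = θ·R_c·A = 1.692969·10.9943·348.5000 = 6486.612 mm³

Volume = 6486.612 mm³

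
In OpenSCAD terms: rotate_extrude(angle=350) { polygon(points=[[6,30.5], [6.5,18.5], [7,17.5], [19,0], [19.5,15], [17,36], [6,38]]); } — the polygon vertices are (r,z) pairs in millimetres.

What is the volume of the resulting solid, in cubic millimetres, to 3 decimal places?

Profile (r,z), 7 vertices: (6,30.5) (6.5,18.5) (7,17.5) (19,0) (19.5,15) (17,36) (6,38)
edge 0: (6,30.5)→(6.5,18.5)  cross = 6·18.5 − 6.5·30.5 = -87.2500; (r_i+r_j)·cross = 12.5·-87.2500 = -1090.6250
edge 1: (6.5,18.5)→(7,17.5)  cross = 6.5·17.5 − 7·18.5 = -15.7500; (r_i+r_j)·cross = 13.5·-15.7500 = -212.6250
edge 2: (7,17.5)→(19,0)  cross = 7·0 − 19·17.5 = -332.5000; (r_i+r_j)·cross = 26·-332.5000 = -8645.0000
edge 3: (19,0)→(19.5,15)  cross = 19·15 − 19.5·0 = 285.0000; (r_i+r_j)·cross = 38.5·285.0000 = 10972.5000
edge 4: (19.5,15)→(17,36)  cross = 19.5·36 − 17·15 = 447.0000; (r_i+r_j)·cross = 36.5·447.0000 = 16315.5000
edge 5: (17,36)→(6,38)  cross = 17·38 − 6·36 = 430.0000; (r_i+r_j)·cross = 23·430.0000 = 9890.0000
edge 6: (6,38)→(6,30.5)  cross = 6·30.5 − 6·38 = -45.0000; (r_i+r_j)·cross = 12·-45.0000 = -540.0000
Σcross = 681.5000 → A = |Σcross|/2 = 340.7500 mm²
Σ(r_i+r_j)·cross = 26689.7500 → first moment M = |Σ|/6 = 4448.2917
R_c = M/A = 4448.2917/340.7500 = 13.0544 mm
θ = 350° = 6.108652 rad
V = θ·R_c·A = 6.108652·13.0544·340.7500 = 27173.067 mm³

Volume = 27173.067 mm³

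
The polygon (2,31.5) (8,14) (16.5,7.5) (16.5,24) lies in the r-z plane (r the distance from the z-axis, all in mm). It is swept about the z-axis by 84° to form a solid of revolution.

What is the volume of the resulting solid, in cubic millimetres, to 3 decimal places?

Profile (r,z), 4 vertices: (2,31.5) (8,14) (16.5,7.5) (16.5,24)
edge 0: (2,31.5)→(8,14)  cross = 2·14 − 8·31.5 = -224.0000; (r_i+r_j)·cross = 10·-224.0000 = -2240.0000
edge 1: (8,14)→(16.5,7.5)  cross = 8·7.5 − 16.5·14 = -171.0000; (r_i+r_j)·cross = 24.5·-171.0000 = -4189.5000
edge 2: (16.5,7.5)→(16.5,24)  cross = 16.5·24 − 16.5·7.5 = 272.2500; (r_i+r_j)·cross = 33·272.2500 = 8984.2500
edge 3: (16.5,24)→(2,31.5)  cross = 16.5·31.5 − 2·24 = 471.7500; (r_i+r_j)·cross = 18.5·471.7500 = 8727.3750
Σcross = 349.0000 → A = |Σcross|/2 = 174.5000 mm²
Σ(r_i+r_j)·cross = 11282.1250 → first moment M = |Σ|/6 = 1880.3542
R_c = M/A = 1880.3542/174.5000 = 10.7757 mm
θ = 84° = 1.466077 rad
V = θ·R_c·A = 1.466077·10.7757·174.5000 = 2756.743 mm³

Volume = 2756.743 mm³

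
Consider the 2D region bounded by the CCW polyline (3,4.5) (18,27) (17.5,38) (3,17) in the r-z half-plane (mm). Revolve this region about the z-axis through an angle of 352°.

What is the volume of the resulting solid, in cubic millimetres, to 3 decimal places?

Volume = 11309.268 mm³

Profile (r,z), 4 vertices: (3,4.5) (18,27) (17.5,38) (3,17)
edge 0: (3,4.5)→(18,27)  cross = 3·27 − 18·4.5 = 0.0000; (r_i+r_j)·cross = 21·0.0000 = 0.0000
edge 1: (18,27)→(17.5,38)  cross = 18·38 − 17.5·27 = 211.5000; (r_i+r_j)·cross = 35.5·211.5000 = 7508.2500
edge 2: (17.5,38)→(3,17)  cross = 17.5·17 − 3·38 = 183.5000; (r_i+r_j)·cross = 20.5·183.5000 = 3761.7500
edge 3: (3,17)→(3,4.5)  cross = 3·4.5 − 3·17 = -37.5000; (r_i+r_j)·cross = 6·-37.5000 = -225.0000
Σcross = 357.5000 → A = |Σcross|/2 = 178.7500 mm²
Σ(r_i+r_j)·cross = 11045.0000 → first moment M = |Σ|/6 = 1840.8333
R_c = M/A = 1840.8333/178.7500 = 10.2984 mm
θ = 352° = 6.143559 rad
V = θ·R_c·A = 6.143559·10.2984·178.7500 = 11309.268 mm³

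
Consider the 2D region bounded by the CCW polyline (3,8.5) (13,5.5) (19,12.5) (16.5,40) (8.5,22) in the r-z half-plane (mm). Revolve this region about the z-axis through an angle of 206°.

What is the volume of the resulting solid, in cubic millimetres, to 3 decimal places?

Profile (r,z), 5 vertices: (3,8.5) (13,5.5) (19,12.5) (16.5,40) (8.5,22)
edge 0: (3,8.5)→(13,5.5)  cross = 3·5.5 − 13·8.5 = -94.0000; (r_i+r_j)·cross = 16·-94.0000 = -1504.0000
edge 1: (13,5.5)→(19,12.5)  cross = 13·12.5 − 19·5.5 = 58.0000; (r_i+r_j)·cross = 32·58.0000 = 1856.0000
edge 2: (19,12.5)→(16.5,40)  cross = 19·40 − 16.5·12.5 = 553.7500; (r_i+r_j)·cross = 35.5·553.7500 = 19658.1250
edge 3: (16.5,40)→(8.5,22)  cross = 16.5·22 − 8.5·40 = 23.0000; (r_i+r_j)·cross = 25·23.0000 = 575.0000
edge 4: (8.5,22)→(3,8.5)  cross = 8.5·8.5 − 3·22 = 6.2500; (r_i+r_j)·cross = 11.5·6.2500 = 71.8750
Σcross = 547.0000 → A = |Σcross|/2 = 273.5000 mm²
Σ(r_i+r_j)·cross = 20657.0000 → first moment M = |Σ|/6 = 3442.8333
R_c = M/A = 3442.8333/273.5000 = 12.5881 mm
θ = 206° = 3.595378 rad
V = θ·R_c·A = 3.595378·12.5881·273.5000 = 12378.288 mm³

Volume = 12378.288 mm³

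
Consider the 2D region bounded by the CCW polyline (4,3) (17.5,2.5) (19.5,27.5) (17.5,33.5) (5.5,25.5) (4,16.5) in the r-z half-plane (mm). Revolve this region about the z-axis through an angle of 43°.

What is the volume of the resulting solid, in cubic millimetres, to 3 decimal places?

Profile (r,z), 6 vertices: (4,3) (17.5,2.5) (19.5,27.5) (17.5,33.5) (5.5,25.5) (4,16.5)
edge 0: (4,3)→(17.5,2.5)  cross = 4·2.5 − 17.5·3 = -42.5000; (r_i+r_j)·cross = 21.5·-42.5000 = -913.7500
edge 1: (17.5,2.5)→(19.5,27.5)  cross = 17.5·27.5 − 19.5·2.5 = 432.5000; (r_i+r_j)·cross = 37·432.5000 = 16002.5000
edge 2: (19.5,27.5)→(17.5,33.5)  cross = 19.5·33.5 − 17.5·27.5 = 172.0000; (r_i+r_j)·cross = 37·172.0000 = 6364.0000
edge 3: (17.5,33.5)→(5.5,25.5)  cross = 17.5·25.5 − 5.5·33.5 = 262.0000; (r_i+r_j)·cross = 23·262.0000 = 6026.0000
edge 4: (5.5,25.5)→(4,16.5)  cross = 5.5·16.5 − 4·25.5 = -11.2500; (r_i+r_j)·cross = 9.5·-11.2500 = -106.8750
edge 5: (4,16.5)→(4,3)  cross = 4·3 − 4·16.5 = -54.0000; (r_i+r_j)·cross = 8·-54.0000 = -432.0000
Σcross = 758.7500 → A = |Σcross|/2 = 379.3750 mm²
Σ(r_i+r_j)·cross = 26939.8750 → first moment M = |Σ|/6 = 4489.9792
R_c = M/A = 4489.9792/379.3750 = 11.8352 mm
θ = 43° = 0.750492 rad
V = θ·R_c·A = 0.750492·11.8352·379.3750 = 3369.692 mm³

Volume = 3369.692 mm³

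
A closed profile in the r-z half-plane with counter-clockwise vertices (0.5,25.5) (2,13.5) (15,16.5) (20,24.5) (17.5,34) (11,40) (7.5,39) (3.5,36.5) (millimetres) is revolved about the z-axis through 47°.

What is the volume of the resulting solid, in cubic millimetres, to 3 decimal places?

Volume = 2900.256 mm³

Profile (r,z), 8 vertices: (0.5,25.5) (2,13.5) (15,16.5) (20,24.5) (17.5,34) (11,40) (7.5,39) (3.5,36.5)
edge 0: (0.5,25.5)→(2,13.5)  cross = 0.5·13.5 − 2·25.5 = -44.2500; (r_i+r_j)·cross = 2.5·-44.2500 = -110.6250
edge 1: (2,13.5)→(15,16.5)  cross = 2·16.5 − 15·13.5 = -169.5000; (r_i+r_j)·cross = 17·-169.5000 = -2881.5000
edge 2: (15,16.5)→(20,24.5)  cross = 15·24.5 − 20·16.5 = 37.5000; (r_i+r_j)·cross = 35·37.5000 = 1312.5000
edge 3: (20,24.5)→(17.5,34)  cross = 20·34 − 17.5·24.5 = 251.2500; (r_i+r_j)·cross = 37.5·251.2500 = 9421.8750
edge 4: (17.5,34)→(11,40)  cross = 17.5·40 − 11·34 = 326.0000; (r_i+r_j)·cross = 28.5·326.0000 = 9291.0000
edge 5: (11,40)→(7.5,39)  cross = 11·39 − 7.5·40 = 129.0000; (r_i+r_j)·cross = 18.5·129.0000 = 2386.5000
edge 6: (7.5,39)→(3.5,36.5)  cross = 7.5·36.5 − 3.5·39 = 137.2500; (r_i+r_j)·cross = 11·137.2500 = 1509.7500
edge 7: (3.5,36.5)→(0.5,25.5)  cross = 3.5·25.5 − 0.5·36.5 = 71.0000; (r_i+r_j)·cross = 4·71.0000 = 284.0000
Σcross = 738.2500 → A = |Σcross|/2 = 369.1250 mm²
Σ(r_i+r_j)·cross = 21213.5000 → first moment M = |Σ|/6 = 3535.5833
R_c = M/A = 3535.5833/369.1250 = 9.5783 mm
θ = 47° = 0.820305 rad
V = θ·R_c·A = 0.820305·9.5783·369.1250 = 2900.256 mm³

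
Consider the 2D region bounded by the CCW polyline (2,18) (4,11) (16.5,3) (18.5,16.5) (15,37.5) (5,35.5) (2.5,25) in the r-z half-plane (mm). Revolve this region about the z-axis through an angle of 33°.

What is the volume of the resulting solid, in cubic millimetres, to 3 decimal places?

Volume = 2487.205 mm³

Profile (r,z), 7 vertices: (2,18) (4,11) (16.5,3) (18.5,16.5) (15,37.5) (5,35.5) (2.5,25)
edge 0: (2,18)→(4,11)  cross = 2·11 − 4·18 = -50.0000; (r_i+r_j)·cross = 6·-50.0000 = -300.0000
edge 1: (4,11)→(16.5,3)  cross = 4·3 − 16.5·11 = -169.5000; (r_i+r_j)·cross = 20.5·-169.5000 = -3474.7500
edge 2: (16.5,3)→(18.5,16.5)  cross = 16.5·16.5 − 18.5·3 = 216.7500; (r_i+r_j)·cross = 35·216.7500 = 7586.2500
edge 3: (18.5,16.5)→(15,37.5)  cross = 18.5·37.5 − 15·16.5 = 446.2500; (r_i+r_j)·cross = 33.5·446.2500 = 14949.3750
edge 4: (15,37.5)→(5,35.5)  cross = 15·35.5 − 5·37.5 = 345.0000; (r_i+r_j)·cross = 20·345.0000 = 6900.0000
edge 5: (5,35.5)→(2.5,25)  cross = 5·25 − 2.5·35.5 = 36.2500; (r_i+r_j)·cross = 7.5·36.2500 = 271.8750
edge 6: (2.5,25)→(2,18)  cross = 2.5·18 − 2·25 = -5.0000; (r_i+r_j)·cross = 4.5·-5.0000 = -22.5000
Σcross = 819.7500 → A = |Σcross|/2 = 409.8750 mm²
Σ(r_i+r_j)·cross = 25910.2500 → first moment M = |Σ|/6 = 4318.3750
R_c = M/A = 4318.3750/409.8750 = 10.5358 mm
θ = 33° = 0.575959 rad
V = θ·R_c·A = 0.575959·10.5358·409.8750 = 2487.205 mm³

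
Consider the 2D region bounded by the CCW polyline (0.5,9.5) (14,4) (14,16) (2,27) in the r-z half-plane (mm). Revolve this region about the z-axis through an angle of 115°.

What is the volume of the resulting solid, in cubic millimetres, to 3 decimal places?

Profile (r,z), 4 vertices: (0.5,9.5) (14,4) (14,16) (2,27)
edge 0: (0.5,9.5)→(14,4)  cross = 0.5·4 − 14·9.5 = -131.0000; (r_i+r_j)·cross = 14.5·-131.0000 = -1899.5000
edge 1: (14,4)→(14,16)  cross = 14·16 − 14·4 = 168.0000; (r_i+r_j)·cross = 28·168.0000 = 4704.0000
edge 2: (14,16)→(2,27)  cross = 14·27 − 2·16 = 346.0000; (r_i+r_j)·cross = 16·346.0000 = 5536.0000
edge 3: (2,27)→(0.5,9.5)  cross = 2·9.5 − 0.5·27 = 5.5000; (r_i+r_j)·cross = 2.5·5.5000 = 13.7500
Σcross = 388.5000 → A = |Σcross|/2 = 194.2500 mm²
Σ(r_i+r_j)·cross = 8354.2500 → first moment M = |Σ|/6 = 1392.3750
R_c = M/A = 1392.3750/194.2500 = 7.1680 mm
θ = 115° = 2.007129 rad
V = θ·R_c·A = 2.007129·7.1680·194.2500 = 2794.676 mm³

Volume = 2794.676 mm³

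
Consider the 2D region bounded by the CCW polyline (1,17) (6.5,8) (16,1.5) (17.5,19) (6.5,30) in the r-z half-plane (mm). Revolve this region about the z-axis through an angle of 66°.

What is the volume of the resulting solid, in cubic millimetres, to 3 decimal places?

Volume = 3093.858 mm³

Profile (r,z), 5 vertices: (1,17) (6.5,8) (16,1.5) (17.5,19) (6.5,30)
edge 0: (1,17)→(6.5,8)  cross = 1·8 − 6.5·17 = -102.5000; (r_i+r_j)·cross = 7.5·-102.5000 = -768.7500
edge 1: (6.5,8)→(16,1.5)  cross = 6.5·1.5 − 16·8 = -118.2500; (r_i+r_j)·cross = 22.5·-118.2500 = -2660.6250
edge 2: (16,1.5)→(17.5,19)  cross = 16·19 − 17.5·1.5 = 277.7500; (r_i+r_j)·cross = 33.5·277.7500 = 9304.6250
edge 3: (17.5,19)→(6.5,30)  cross = 17.5·30 − 6.5·19 = 401.5000; (r_i+r_j)·cross = 24·401.5000 = 9636.0000
edge 4: (6.5,30)→(1,17)  cross = 6.5·17 − 1·30 = 80.5000; (r_i+r_j)·cross = 7.5·80.5000 = 603.7500
Σcross = 539.0000 → A = |Σcross|/2 = 269.5000 mm²
Σ(r_i+r_j)·cross = 16115.0000 → first moment M = |Σ|/6 = 2685.8333
R_c = M/A = 2685.8333/269.5000 = 9.9660 mm
θ = 66° = 1.151917 rad
V = θ·R_c·A = 1.151917·9.9660·269.5000 = 3093.858 mm³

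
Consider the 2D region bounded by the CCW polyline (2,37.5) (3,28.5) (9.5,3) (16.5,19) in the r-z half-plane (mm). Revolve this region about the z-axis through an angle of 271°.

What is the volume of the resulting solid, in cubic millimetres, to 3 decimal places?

Profile (r,z), 4 vertices: (2,37.5) (3,28.5) (9.5,3) (16.5,19)
edge 0: (2,37.5)→(3,28.5)  cross = 2·28.5 − 3·37.5 = -55.5000; (r_i+r_j)·cross = 5·-55.5000 = -277.5000
edge 1: (3,28.5)→(9.5,3)  cross = 3·3 − 9.5·28.5 = -261.7500; (r_i+r_j)·cross = 12.5·-261.7500 = -3271.8750
edge 2: (9.5,3)→(16.5,19)  cross = 9.5·19 − 16.5·3 = 131.0000; (r_i+r_j)·cross = 26·131.0000 = 3406.0000
edge 3: (16.5,19)→(2,37.5)  cross = 16.5·37.5 − 2·19 = 580.7500; (r_i+r_j)·cross = 18.5·580.7500 = 10743.8750
Σcross = 394.5000 → A = |Σcross|/2 = 197.2500 mm²
Σ(r_i+r_j)·cross = 10600.5000 → first moment M = |Σ|/6 = 1766.7500
R_c = M/A = 1766.7500/197.2500 = 8.9569 mm
θ = 271° = 4.729842 rad
V = θ·R_c·A = 4.729842·8.9569·197.2500 = 8356.449 mm³

Volume = 8356.449 mm³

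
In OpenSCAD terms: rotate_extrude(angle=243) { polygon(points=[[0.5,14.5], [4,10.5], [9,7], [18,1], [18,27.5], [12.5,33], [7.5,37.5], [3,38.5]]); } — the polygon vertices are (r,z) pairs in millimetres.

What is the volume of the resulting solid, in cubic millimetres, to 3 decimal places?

Volume = 19017.494 mm³

Profile (r,z), 8 vertices: (0.5,14.5) (4,10.5) (9,7) (18,1) (18,27.5) (12.5,33) (7.5,37.5) (3,38.5)
edge 0: (0.5,14.5)→(4,10.5)  cross = 0.5·10.5 − 4·14.5 = -52.7500; (r_i+r_j)·cross = 4.5·-52.7500 = -237.3750
edge 1: (4,10.5)→(9,7)  cross = 4·7 − 9·10.5 = -66.5000; (r_i+r_j)·cross = 13·-66.5000 = -864.5000
edge 2: (9,7)→(18,1)  cross = 9·1 − 18·7 = -117.0000; (r_i+r_j)·cross = 27·-117.0000 = -3159.0000
edge 3: (18,1)→(18,27.5)  cross = 18·27.5 − 18·1 = 477.0000; (r_i+r_j)·cross = 36·477.0000 = 17172.0000
edge 4: (18,27.5)→(12.5,33)  cross = 18·33 − 12.5·27.5 = 250.2500; (r_i+r_j)·cross = 30.5·250.2500 = 7632.6250
edge 5: (12.5,33)→(7.5,37.5)  cross = 12.5·37.5 − 7.5·33 = 221.2500; (r_i+r_j)·cross = 20·221.2500 = 4425.0000
edge 6: (7.5,37.5)→(3,38.5)  cross = 7.5·38.5 − 3·37.5 = 176.2500; (r_i+r_j)·cross = 10.5·176.2500 = 1850.6250
edge 7: (3,38.5)→(0.5,14.5)  cross = 3·14.5 − 0.5·38.5 = 24.2500; (r_i+r_j)·cross = 3.5·24.2500 = 84.8750
Σcross = 912.7500 → A = |Σcross|/2 = 456.3750 mm²
Σ(r_i+r_j)·cross = 26904.2500 → first moment M = |Σ|/6 = 4484.0417
R_c = M/A = 4484.0417/456.3750 = 9.8253 mm
θ = 243° = 4.241150 rad
V = θ·R_c·A = 4.241150·9.8253·456.3750 = 19017.494 mm³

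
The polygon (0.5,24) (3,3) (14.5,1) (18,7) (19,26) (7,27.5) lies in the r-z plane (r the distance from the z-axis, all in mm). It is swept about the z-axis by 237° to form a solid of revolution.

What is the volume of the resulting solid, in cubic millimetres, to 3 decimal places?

Volume = 16658.181 mm³

Profile (r,z), 6 vertices: (0.5,24) (3,3) (14.5,1) (18,7) (19,26) (7,27.5)
edge 0: (0.5,24)→(3,3)  cross = 0.5·3 − 3·24 = -70.5000; (r_i+r_j)·cross = 3.5·-70.5000 = -246.7500
edge 1: (3,3)→(14.5,1)  cross = 3·1 − 14.5·3 = -40.5000; (r_i+r_j)·cross = 17.5·-40.5000 = -708.7500
edge 2: (14.5,1)→(18,7)  cross = 14.5·7 − 18·1 = 83.5000; (r_i+r_j)·cross = 32.5·83.5000 = 2713.7500
edge 3: (18,7)→(19,26)  cross = 18·26 − 19·7 = 335.0000; (r_i+r_j)·cross = 37·335.0000 = 12395.0000
edge 4: (19,26)→(7,27.5)  cross = 19·27.5 − 7·26 = 340.5000; (r_i+r_j)·cross = 26·340.5000 = 8853.0000
edge 5: (7,27.5)→(0.5,24)  cross = 7·24 − 0.5·27.5 = 154.2500; (r_i+r_j)·cross = 7.5·154.2500 = 1156.8750
Σcross = 802.2500 → A = |Σcross|/2 = 401.1250 mm²
Σ(r_i+r_j)·cross = 24163.1250 → first moment M = |Σ|/6 = 4027.1875
R_c = M/A = 4027.1875/401.1250 = 10.0397 mm
θ = 237° = 4.136430 rad
V = θ·R_c·A = 4.136430·10.0397·401.1250 = 16658.181 mm³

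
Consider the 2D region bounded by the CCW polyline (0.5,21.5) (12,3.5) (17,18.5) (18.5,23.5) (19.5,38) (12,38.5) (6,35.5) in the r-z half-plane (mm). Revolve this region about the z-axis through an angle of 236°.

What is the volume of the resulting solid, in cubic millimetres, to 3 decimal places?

Volume = 18096.039 mm³

Profile (r,z), 7 vertices: (0.5,21.5) (12,3.5) (17,18.5) (18.5,23.5) (19.5,38) (12,38.5) (6,35.5)
edge 0: (0.5,21.5)→(12,3.5)  cross = 0.5·3.5 − 12·21.5 = -256.2500; (r_i+r_j)·cross = 12.5·-256.2500 = -3203.1250
edge 1: (12,3.5)→(17,18.5)  cross = 12·18.5 − 17·3.5 = 162.5000; (r_i+r_j)·cross = 29·162.5000 = 4712.5000
edge 2: (17,18.5)→(18.5,23.5)  cross = 17·23.5 − 18.5·18.5 = 57.2500; (r_i+r_j)·cross = 35.5·57.2500 = 2032.3750
edge 3: (18.5,23.5)→(19.5,38)  cross = 18.5·38 − 19.5·23.5 = 244.7500; (r_i+r_j)·cross = 38·244.7500 = 9300.5000
edge 4: (19.5,38)→(12,38.5)  cross = 19.5·38.5 − 12·38 = 294.7500; (r_i+r_j)·cross = 31.5·294.7500 = 9284.6250
edge 5: (12,38.5)→(6,35.5)  cross = 12·35.5 − 6·38.5 = 195.0000; (r_i+r_j)·cross = 18·195.0000 = 3510.0000
edge 6: (6,35.5)→(0.5,21.5)  cross = 6·21.5 − 0.5·35.5 = 111.2500; (r_i+r_j)·cross = 6.5·111.2500 = 723.1250
Σcross = 809.2500 → A = |Σcross|/2 = 404.6250 mm²
Σ(r_i+r_j)·cross = 26360.0000 → first moment M = |Σ|/6 = 4393.3333
R_c = M/A = 4393.3333/404.6250 = 10.8578 mm
θ = 236° = 4.118977 rad
V = θ·R_c·A = 4.118977·10.8578·404.6250 = 18096.039 mm³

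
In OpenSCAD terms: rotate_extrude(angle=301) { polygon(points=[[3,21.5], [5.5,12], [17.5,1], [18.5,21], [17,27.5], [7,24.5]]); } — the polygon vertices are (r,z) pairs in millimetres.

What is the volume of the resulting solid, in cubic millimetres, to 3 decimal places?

Profile (r,z), 6 vertices: (3,21.5) (5.5,12) (17.5,1) (18.5,21) (17,27.5) (7,24.5)
edge 0: (3,21.5)→(5.5,12)  cross = 3·12 − 5.5·21.5 = -82.2500; (r_i+r_j)·cross = 8.5·-82.2500 = -699.1250
edge 1: (5.5,12)→(17.5,1)  cross = 5.5·1 − 17.5·12 = -204.5000; (r_i+r_j)·cross = 23·-204.5000 = -4703.5000
edge 2: (17.5,1)→(18.5,21)  cross = 17.5·21 − 18.5·1 = 349.0000; (r_i+r_j)·cross = 36·349.0000 = 12564.0000
edge 3: (18.5,21)→(17,27.5)  cross = 18.5·27.5 − 17·21 = 151.7500; (r_i+r_j)·cross = 35.5·151.7500 = 5387.1250
edge 4: (17,27.5)→(7,24.5)  cross = 17·24.5 − 7·27.5 = 224.0000; (r_i+r_j)·cross = 24·224.0000 = 5376.0000
edge 5: (7,24.5)→(3,21.5)  cross = 7·21.5 − 3·24.5 = 77.0000; (r_i+r_j)·cross = 10·77.0000 = 770.0000
Σcross = 515.0000 → A = |Σcross|/2 = 257.5000 mm²
Σ(r_i+r_j)·cross = 18694.5000 → first moment M = |Σ|/6 = 3115.7500
R_c = M/A = 3115.7500/257.5000 = 12.1000 mm
θ = 301° = 5.253441 rad
V = θ·R_c·A = 5.253441·12.1000·257.5000 = 16368.409 mm³

Volume = 16368.409 mm³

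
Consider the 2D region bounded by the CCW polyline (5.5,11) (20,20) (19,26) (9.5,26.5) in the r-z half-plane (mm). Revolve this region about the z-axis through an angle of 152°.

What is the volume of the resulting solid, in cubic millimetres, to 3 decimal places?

Profile (r,z), 4 vertices: (5.5,11) (20,20) (19,26) (9.5,26.5)
edge 0: (5.5,11)→(20,20)  cross = 5.5·20 − 20·11 = -110.0000; (r_i+r_j)·cross = 25.5·-110.0000 = -2805.0000
edge 1: (20,20)→(19,26)  cross = 20·26 − 19·20 = 140.0000; (r_i+r_j)·cross = 39·140.0000 = 5460.0000
edge 2: (19,26)→(9.5,26.5)  cross = 19·26.5 − 9.5·26 = 256.5000; (r_i+r_j)·cross = 28.5·256.5000 = 7310.2500
edge 3: (9.5,26.5)→(5.5,11)  cross = 9.5·11 − 5.5·26.5 = -41.2500; (r_i+r_j)·cross = 15·-41.2500 = -618.7500
Σcross = 245.2500 → A = |Σcross|/2 = 122.6250 mm²
Σ(r_i+r_j)·cross = 9346.5000 → first moment M = |Σ|/6 = 1557.7500
R_c = M/A = 1557.7500/122.6250 = 12.7034 mm
θ = 152° = 2.652900 rad
V = θ·R_c·A = 2.652900·12.7034·122.6250 = 4132.556 mm³

Volume = 4132.556 mm³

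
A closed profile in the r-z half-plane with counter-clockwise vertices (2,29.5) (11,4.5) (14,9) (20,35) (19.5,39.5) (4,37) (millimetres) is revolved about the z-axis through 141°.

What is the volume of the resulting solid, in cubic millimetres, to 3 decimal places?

Volume = 10291.133 mm³

Profile (r,z), 6 vertices: (2,29.5) (11,4.5) (14,9) (20,35) (19.5,39.5) (4,37)
edge 0: (2,29.5)→(11,4.5)  cross = 2·4.5 − 11·29.5 = -315.5000; (r_i+r_j)·cross = 13·-315.5000 = -4101.5000
edge 1: (11,4.5)→(14,9)  cross = 11·9 − 14·4.5 = 36.0000; (r_i+r_j)·cross = 25·36.0000 = 900.0000
edge 2: (14,9)→(20,35)  cross = 14·35 − 20·9 = 310.0000; (r_i+r_j)·cross = 34·310.0000 = 10540.0000
edge 3: (20,35)→(19.5,39.5)  cross = 20·39.5 − 19.5·35 = 107.5000; (r_i+r_j)·cross = 39.5·107.5000 = 4246.2500
edge 4: (19.5,39.5)→(4,37)  cross = 19.5·37 − 4·39.5 = 563.5000; (r_i+r_j)·cross = 23.5·563.5000 = 13242.2500
edge 5: (4,37)→(2,29.5)  cross = 4·29.5 − 2·37 = 44.0000; (r_i+r_j)·cross = 6·44.0000 = 264.0000
Σcross = 745.5000 → A = |Σcross|/2 = 372.7500 mm²
Σ(r_i+r_j)·cross = 25091.0000 → first moment M = |Σ|/6 = 4181.8333
R_c = M/A = 4181.8333/372.7500 = 11.2189 mm
θ = 141° = 2.460914 rad
V = θ·R_c·A = 2.460914·11.2189·372.7500 = 10291.133 mm³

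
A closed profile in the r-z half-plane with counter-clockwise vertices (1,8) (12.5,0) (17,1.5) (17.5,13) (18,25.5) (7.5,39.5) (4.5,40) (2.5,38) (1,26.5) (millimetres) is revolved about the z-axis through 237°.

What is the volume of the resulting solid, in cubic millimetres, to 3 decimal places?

Profile (r,z), 9 vertices: (1,8) (12.5,0) (17,1.5) (17.5,13) (18,25.5) (7.5,39.5) (4.5,40) (2.5,38) (1,26.5)
edge 0: (1,8)→(12.5,0)  cross = 1·0 − 12.5·8 = -100.0000; (r_i+r_j)·cross = 13.5·-100.0000 = -1350.0000
edge 1: (12.5,0)→(17,1.5)  cross = 12.5·1.5 − 17·0 = 18.7500; (r_i+r_j)·cross = 29.5·18.7500 = 553.1250
edge 2: (17,1.5)→(17.5,13)  cross = 17·13 − 17.5·1.5 = 194.7500; (r_i+r_j)·cross = 34.5·194.7500 = 6718.8750
edge 3: (17.5,13)→(18,25.5)  cross = 17.5·25.5 − 18·13 = 212.2500; (r_i+r_j)·cross = 35.5·212.2500 = 7534.8750
edge 4: (18,25.5)→(7.5,39.5)  cross = 18·39.5 − 7.5·25.5 = 519.7500; (r_i+r_j)·cross = 25.5·519.7500 = 13253.6250
edge 5: (7.5,39.5)→(4.5,40)  cross = 7.5·40 − 4.5·39.5 = 122.2500; (r_i+r_j)·cross = 12·122.2500 = 1467.0000
edge 6: (4.5,40)→(2.5,38)  cross = 4.5·38 − 2.5·40 = 71.0000; (r_i+r_j)·cross = 7·71.0000 = 497.0000
edge 7: (2.5,38)→(1,26.5)  cross = 2.5·26.5 − 1·38 = 28.2500; (r_i+r_j)·cross = 3.5·28.2500 = 98.8750
edge 8: (1,26.5)→(1,8)  cross = 1·8 − 1·26.5 = -18.5000; (r_i+r_j)·cross = 2·-18.5000 = -37.0000
Σcross = 1048.5000 → A = |Σcross|/2 = 524.2500 mm²
Σ(r_i+r_j)·cross = 28736.3750 → first moment M = |Σ|/6 = 4789.3958
R_c = M/A = 4789.3958/524.2500 = 9.1357 mm
θ = 237° = 4.136430 rad
V = θ·R_c·A = 4.136430·9.1357·524.2500 = 19811.002 mm³

Volume = 19811.002 mm³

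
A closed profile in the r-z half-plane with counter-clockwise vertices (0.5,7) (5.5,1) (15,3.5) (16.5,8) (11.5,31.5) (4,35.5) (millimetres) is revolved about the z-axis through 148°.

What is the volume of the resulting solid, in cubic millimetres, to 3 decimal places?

Profile (r,z), 6 vertices: (0.5,7) (5.5,1) (15,3.5) (16.5,8) (11.5,31.5) (4,35.5)
edge 0: (0.5,7)→(5.5,1)  cross = 0.5·1 − 5.5·7 = -38.0000; (r_i+r_j)·cross = 6·-38.0000 = -228.0000
edge 1: (5.5,1)→(15,3.5)  cross = 5.5·3.5 − 15·1 = 4.2500; (r_i+r_j)·cross = 20.5·4.2500 = 87.1250
edge 2: (15,3.5)→(16.5,8)  cross = 15·8 − 16.5·3.5 = 62.2500; (r_i+r_j)·cross = 31.5·62.2500 = 1960.8750
edge 3: (16.5,8)→(11.5,31.5)  cross = 16.5·31.5 − 11.5·8 = 427.7500; (r_i+r_j)·cross = 28·427.7500 = 11977.0000
edge 4: (11.5,31.5)→(4,35.5)  cross = 11.5·35.5 − 4·31.5 = 282.2500; (r_i+r_j)·cross = 15.5·282.2500 = 4374.8750
edge 5: (4,35.5)→(0.5,7)  cross = 4·7 − 0.5·35.5 = 10.2500; (r_i+r_j)·cross = 4.5·10.2500 = 46.1250
Σcross = 748.7500 → A = |Σcross|/2 = 374.3750 mm²
Σ(r_i+r_j)·cross = 18218.0000 → first moment M = |Σ|/6 = 3036.3333
R_c = M/A = 3036.3333/374.3750 = 8.1104 mm
θ = 148° = 2.583087 rad
V = θ·R_c·A = 2.583087·8.1104·374.3750 = 7843.114 mm³

Volume = 7843.114 mm³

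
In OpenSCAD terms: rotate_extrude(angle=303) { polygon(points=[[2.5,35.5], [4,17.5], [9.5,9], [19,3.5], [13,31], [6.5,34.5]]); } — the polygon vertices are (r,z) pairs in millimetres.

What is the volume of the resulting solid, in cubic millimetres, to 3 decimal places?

Volume = 15147.701 mm³

Profile (r,z), 6 vertices: (2.5,35.5) (4,17.5) (9.5,9) (19,3.5) (13,31) (6.5,34.5)
edge 0: (2.5,35.5)→(4,17.5)  cross = 2.5·17.5 − 4·35.5 = -98.2500; (r_i+r_j)·cross = 6.5·-98.2500 = -638.6250
edge 1: (4,17.5)→(9.5,9)  cross = 4·9 − 9.5·17.5 = -130.2500; (r_i+r_j)·cross = 13.5·-130.2500 = -1758.3750
edge 2: (9.5,9)→(19,3.5)  cross = 9.5·3.5 − 19·9 = -137.7500; (r_i+r_j)·cross = 28.5·-137.7500 = -3925.8750
edge 3: (19,3.5)→(13,31)  cross = 19·31 − 13·3.5 = 543.5000; (r_i+r_j)·cross = 32·543.5000 = 17392.0000
edge 4: (13,31)→(6.5,34.5)  cross = 13·34.5 − 6.5·31 = 247.0000; (r_i+r_j)·cross = 19.5·247.0000 = 4816.5000
edge 5: (6.5,34.5)→(2.5,35.5)  cross = 6.5·35.5 − 2.5·34.5 = 144.5000; (r_i+r_j)·cross = 9·144.5000 = 1300.5000
Σcross = 568.7500 → A = |Σcross|/2 = 284.3750 mm²
Σ(r_i+r_j)·cross = 17186.1250 → first moment M = |Σ|/6 = 2864.3542
R_c = M/A = 2864.3542/284.3750 = 10.0725 mm
θ = 303° = 5.288348 rad
V = θ·R_c·A = 5.288348·10.0725·284.3750 = 15147.701 mm³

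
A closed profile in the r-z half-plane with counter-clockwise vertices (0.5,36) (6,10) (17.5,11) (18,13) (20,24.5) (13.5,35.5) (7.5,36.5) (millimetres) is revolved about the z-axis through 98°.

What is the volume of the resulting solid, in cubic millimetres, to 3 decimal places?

Volume = 6689.926 mm³

Profile (r,z), 7 vertices: (0.5,36) (6,10) (17.5,11) (18,13) (20,24.5) (13.5,35.5) (7.5,36.5)
edge 0: (0.5,36)→(6,10)  cross = 0.5·10 − 6·36 = -211.0000; (r_i+r_j)·cross = 6.5·-211.0000 = -1371.5000
edge 1: (6,10)→(17.5,11)  cross = 6·11 − 17.5·10 = -109.0000; (r_i+r_j)·cross = 23.5·-109.0000 = -2561.5000
edge 2: (17.5,11)→(18,13)  cross = 17.5·13 − 18·11 = 29.5000; (r_i+r_j)·cross = 35.5·29.5000 = 1047.2500
edge 3: (18,13)→(20,24.5)  cross = 18·24.5 − 20·13 = 181.0000; (r_i+r_j)·cross = 38·181.0000 = 6878.0000
edge 4: (20,24.5)→(13.5,35.5)  cross = 20·35.5 − 13.5·24.5 = 379.2500; (r_i+r_j)·cross = 33.5·379.2500 = 12704.8750
edge 5: (13.5,35.5)→(7.5,36.5)  cross = 13.5·36.5 − 7.5·35.5 = 226.5000; (r_i+r_j)·cross = 21·226.5000 = 4756.5000
edge 6: (7.5,36.5)→(0.5,36)  cross = 7.5·36 − 0.5·36.5 = 251.7500; (r_i+r_j)·cross = 8·251.7500 = 2014.0000
Σcross = 748.0000 → A = |Σcross|/2 = 374.0000 mm²
Σ(r_i+r_j)·cross = 23467.6250 → first moment M = |Σ|/6 = 3911.2708
R_c = M/A = 3911.2708/374.0000 = 10.4579 mm
θ = 98° = 1.710423 rad
V = θ·R_c·A = 1.710423·10.4579·374.0000 = 6689.926 mm³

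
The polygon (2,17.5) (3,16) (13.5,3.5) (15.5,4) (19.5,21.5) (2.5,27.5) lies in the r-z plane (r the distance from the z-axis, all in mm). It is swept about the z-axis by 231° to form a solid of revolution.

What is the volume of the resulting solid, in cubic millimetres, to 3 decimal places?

Profile (r,z), 6 vertices: (2,17.5) (3,16) (13.5,3.5) (15.5,4) (19.5,21.5) (2.5,27.5)
edge 0: (2,17.5)→(3,16)  cross = 2·16 − 3·17.5 = -20.5000; (r_i+r_j)·cross = 5·-20.5000 = -102.5000
edge 1: (3,16)→(13.5,3.5)  cross = 3·3.5 − 13.5·16 = -205.5000; (r_i+r_j)·cross = 16.5·-205.5000 = -3390.7500
edge 2: (13.5,3.5)→(15.5,4)  cross = 13.5·4 − 15.5·3.5 = -0.2500; (r_i+r_j)·cross = 29·-0.2500 = -7.2500
edge 3: (15.5,4)→(19.5,21.5)  cross = 15.5·21.5 − 19.5·4 = 255.2500; (r_i+r_j)·cross = 35·255.2500 = 8933.7500
edge 4: (19.5,21.5)→(2.5,27.5)  cross = 19.5·27.5 − 2.5·21.5 = 482.5000; (r_i+r_j)·cross = 22·482.5000 = 10615.0000
edge 5: (2.5,27.5)→(2,17.5)  cross = 2.5·17.5 − 2·27.5 = -11.2500; (r_i+r_j)·cross = 4.5·-11.2500 = -50.6250
Σcross = 500.2500 → A = |Σcross|/2 = 250.1250 mm²
Σ(r_i+r_j)·cross = 15997.6250 → first moment M = |Σ|/6 = 2666.2708
R_c = M/A = 2666.2708/250.1250 = 10.6598 mm
θ = 231° = 4.031711 rad
V = θ·R_c·A = 4.031711·10.6598·250.1250 = 10749.632 mm³

Volume = 10749.632 mm³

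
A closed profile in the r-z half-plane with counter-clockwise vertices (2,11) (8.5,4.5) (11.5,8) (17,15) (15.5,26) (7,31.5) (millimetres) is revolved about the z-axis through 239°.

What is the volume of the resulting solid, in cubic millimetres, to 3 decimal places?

Profile (r,z), 6 vertices: (2,11) (8.5,4.5) (11.5,8) (17,15) (15.5,26) (7,31.5)
edge 0: (2,11)→(8.5,4.5)  cross = 2·4.5 − 8.5·11 = -84.5000; (r_i+r_j)·cross = 10.5·-84.5000 = -887.2500
edge 1: (8.5,4.5)→(11.5,8)  cross = 8.5·8 − 11.5·4.5 = 16.2500; (r_i+r_j)·cross = 20·16.2500 = 325.0000
edge 2: (11.5,8)→(17,15)  cross = 11.5·15 − 17·8 = 36.5000; (r_i+r_j)·cross = 28.5·36.5000 = 1040.2500
edge 3: (17,15)→(15.5,26)  cross = 17·26 − 15.5·15 = 209.5000; (r_i+r_j)·cross = 32.5·209.5000 = 6808.7500
edge 4: (15.5,26)→(7,31.5)  cross = 15.5·31.5 − 7·26 = 306.2500; (r_i+r_j)·cross = 22.5·306.2500 = 6890.6250
edge 5: (7,31.5)→(2,11)  cross = 7·11 − 2·31.5 = 14.0000; (r_i+r_j)·cross = 9·14.0000 = 126.0000
Σcross = 498.0000 → A = |Σcross|/2 = 249.0000 mm²
Σ(r_i+r_j)·cross = 14303.3750 → first moment M = |Σ|/6 = 2383.8958
R_c = M/A = 2383.8958/249.0000 = 9.5739 mm
θ = 239° = 4.171337 rad
V = θ·R_c·A = 4.171337·9.5739·249.0000 = 9944.033 mm³

Volume = 9944.033 mm³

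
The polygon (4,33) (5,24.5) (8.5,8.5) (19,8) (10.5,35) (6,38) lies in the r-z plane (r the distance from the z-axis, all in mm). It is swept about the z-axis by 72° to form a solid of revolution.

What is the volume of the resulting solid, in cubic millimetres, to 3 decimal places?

Volume = 3205.707 mm³

Profile (r,z), 6 vertices: (4,33) (5,24.5) (8.5,8.5) (19,8) (10.5,35) (6,38)
edge 0: (4,33)→(5,24.5)  cross = 4·24.5 − 5·33 = -67.0000; (r_i+r_j)·cross = 9·-67.0000 = -603.0000
edge 1: (5,24.5)→(8.5,8.5)  cross = 5·8.5 − 8.5·24.5 = -165.7500; (r_i+r_j)·cross = 13.5·-165.7500 = -2237.6250
edge 2: (8.5,8.5)→(19,8)  cross = 8.5·8 − 19·8.5 = -93.5000; (r_i+r_j)·cross = 27.5·-93.5000 = -2571.2500
edge 3: (19,8)→(10.5,35)  cross = 19·35 − 10.5·8 = 581.0000; (r_i+r_j)·cross = 29.5·581.0000 = 17139.5000
edge 4: (10.5,35)→(6,38)  cross = 10.5·38 − 6·35 = 189.0000; (r_i+r_j)·cross = 16.5·189.0000 = 3118.5000
edge 5: (6,38)→(4,33)  cross = 6·33 − 4·38 = 46.0000; (r_i+r_j)·cross = 10·46.0000 = 460.0000
Σcross = 489.7500 → A = |Σcross|/2 = 244.8750 mm²
Σ(r_i+r_j)·cross = 15306.1250 → first moment M = |Σ|/6 = 2551.0208
R_c = M/A = 2551.0208/244.8750 = 10.4176 mm
θ = 72° = 1.256637 rad
V = θ·R_c·A = 1.256637·10.4176·244.8750 = 3205.707 mm³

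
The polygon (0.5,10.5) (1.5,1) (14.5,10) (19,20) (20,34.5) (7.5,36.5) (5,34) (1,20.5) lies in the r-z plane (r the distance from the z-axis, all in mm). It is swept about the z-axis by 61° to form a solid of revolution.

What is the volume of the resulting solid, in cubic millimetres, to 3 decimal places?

Volume = 4891.893 mm³

Profile (r,z), 8 vertices: (0.5,10.5) (1.5,1) (14.5,10) (19,20) (20,34.5) (7.5,36.5) (5,34) (1,20.5)
edge 0: (0.5,10.5)→(1.5,1)  cross = 0.5·1 − 1.5·10.5 = -15.2500; (r_i+r_j)·cross = 2·-15.2500 = -30.5000
edge 1: (1.5,1)→(14.5,10)  cross = 1.5·10 − 14.5·1 = 0.5000; (r_i+r_j)·cross = 16·0.5000 = 8.0000
edge 2: (14.5,10)→(19,20)  cross = 14.5·20 − 19·10 = 100.0000; (r_i+r_j)·cross = 33.5·100.0000 = 3350.0000
edge 3: (19,20)→(20,34.5)  cross = 19·34.5 − 20·20 = 255.5000; (r_i+r_j)·cross = 39·255.5000 = 9964.5000
edge 4: (20,34.5)→(7.5,36.5)  cross = 20·36.5 − 7.5·34.5 = 471.2500; (r_i+r_j)·cross = 27.5·471.2500 = 12959.3750
edge 5: (7.5,36.5)→(5,34)  cross = 7.5·34 − 5·36.5 = 72.5000; (r_i+r_j)·cross = 12.5·72.5000 = 906.2500
edge 6: (5,34)→(1,20.5)  cross = 5·20.5 − 1·34 = 68.5000; (r_i+r_j)·cross = 6·68.5000 = 411.0000
edge 7: (1,20.5)→(0.5,10.5)  cross = 1·10.5 − 0.5·20.5 = 0.2500; (r_i+r_j)·cross = 1.5·0.2500 = 0.3750
Σcross = 953.2500 → A = |Σcross|/2 = 476.6250 mm²
Σ(r_i+r_j)·cross = 27569.0000 → first moment M = |Σ|/6 = 4594.8333
R_c = M/A = 4594.8333/476.6250 = 9.6404 mm
θ = 61° = 1.064651 rad
V = θ·R_c·A = 1.064651·9.6404·476.6250 = 4891.893 mm³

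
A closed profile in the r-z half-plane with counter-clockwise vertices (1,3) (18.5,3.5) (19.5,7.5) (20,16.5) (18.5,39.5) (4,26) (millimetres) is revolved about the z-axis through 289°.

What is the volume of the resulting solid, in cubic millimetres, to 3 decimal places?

Volume = 28842.862 mm³

Profile (r,z), 6 vertices: (1,3) (18.5,3.5) (19.5,7.5) (20,16.5) (18.5,39.5) (4,26)
edge 0: (1,3)→(18.5,3.5)  cross = 1·3.5 − 18.5·3 = -52.0000; (r_i+r_j)·cross = 19.5·-52.0000 = -1014.0000
edge 1: (18.5,3.5)→(19.5,7.5)  cross = 18.5·7.5 − 19.5·3.5 = 70.5000; (r_i+r_j)·cross = 38·70.5000 = 2679.0000
edge 2: (19.5,7.5)→(20,16.5)  cross = 19.5·16.5 − 20·7.5 = 171.7500; (r_i+r_j)·cross = 39.5·171.7500 = 6784.1250
edge 3: (20,16.5)→(18.5,39.5)  cross = 20·39.5 − 18.5·16.5 = 484.7500; (r_i+r_j)·cross = 38.5·484.7500 = 18662.8750
edge 4: (18.5,39.5)→(4,26)  cross = 18.5·26 − 4·39.5 = 323.0000; (r_i+r_j)·cross = 22.5·323.0000 = 7267.5000
edge 5: (4,26)→(1,3)  cross = 4·3 − 1·26 = -14.0000; (r_i+r_j)·cross = 5·-14.0000 = -70.0000
Σcross = 984.0000 → A = |Σcross|/2 = 492.0000 mm²
Σ(r_i+r_j)·cross = 34309.5000 → first moment M = |Σ|/6 = 5718.2500
R_c = M/A = 5718.2500/492.0000 = 11.6225 mm
θ = 289° = 5.044002 rad
V = θ·R_c·A = 5.044002·11.6225·492.0000 = 28842.862 mm³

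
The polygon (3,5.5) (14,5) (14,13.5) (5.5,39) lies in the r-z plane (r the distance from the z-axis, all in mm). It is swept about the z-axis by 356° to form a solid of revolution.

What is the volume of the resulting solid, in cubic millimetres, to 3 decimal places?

Profile (r,z), 4 vertices: (3,5.5) (14,5) (14,13.5) (5.5,39)
edge 0: (3,5.5)→(14,5)  cross = 3·5 − 14·5.5 = -62.0000; (r_i+r_j)·cross = 17·-62.0000 = -1054.0000
edge 1: (14,5)→(14,13.5)  cross = 14·13.5 − 14·5 = 119.0000; (r_i+r_j)·cross = 28·119.0000 = 3332.0000
edge 2: (14,13.5)→(5.5,39)  cross = 14·39 − 5.5·13.5 = 471.7500; (r_i+r_j)·cross = 19.5·471.7500 = 9199.1250
edge 3: (5.5,39)→(3,5.5)  cross = 5.5·5.5 − 3·39 = -86.7500; (r_i+r_j)·cross = 8.5·-86.7500 = -737.3750
Σcross = 442.0000 → A = |Σcross|/2 = 221.0000 mm²
Σ(r_i+r_j)·cross = 10739.7500 → first moment M = |Σ|/6 = 1789.9583
R_c = M/A = 1789.9583/221.0000 = 8.0994 mm
θ = 356° = 6.213372 rad
V = θ·R_c·A = 6.213372·8.0994·221.0000 = 11121.677 mm³

Volume = 11121.677 mm³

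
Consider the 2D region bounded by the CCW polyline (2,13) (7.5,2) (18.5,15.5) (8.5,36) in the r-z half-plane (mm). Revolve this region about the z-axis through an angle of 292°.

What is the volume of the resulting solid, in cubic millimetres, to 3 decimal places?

Volume = 13591.359 mm³

Profile (r,z), 4 vertices: (2,13) (7.5,2) (18.5,15.5) (8.5,36)
edge 0: (2,13)→(7.5,2)  cross = 2·2 − 7.5·13 = -93.5000; (r_i+r_j)·cross = 9.5·-93.5000 = -888.2500
edge 1: (7.5,2)→(18.5,15.5)  cross = 7.5·15.5 − 18.5·2 = 79.2500; (r_i+r_j)·cross = 26·79.2500 = 2060.5000
edge 2: (18.5,15.5)→(8.5,36)  cross = 18.5·36 − 8.5·15.5 = 534.2500; (r_i+r_j)·cross = 27·534.2500 = 14424.7500
edge 3: (8.5,36)→(2,13)  cross = 8.5·13 − 2·36 = 38.5000; (r_i+r_j)·cross = 10.5·38.5000 = 404.2500
Σcross = 558.5000 → A = |Σcross|/2 = 279.2500 mm²
Σ(r_i+r_j)·cross = 16001.2500 → first moment M = |Σ|/6 = 2666.8750
R_c = M/A = 2666.8750/279.2500 = 9.5501 mm
θ = 292° = 5.096361 rad
V = θ·R_c·A = 5.096361·9.5501·279.2500 = 13591.359 mm³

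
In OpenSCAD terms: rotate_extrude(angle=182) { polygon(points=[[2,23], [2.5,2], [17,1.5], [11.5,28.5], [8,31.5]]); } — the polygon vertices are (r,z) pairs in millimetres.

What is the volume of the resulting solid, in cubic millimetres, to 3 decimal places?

Profile (r,z), 5 vertices: (2,23) (2.5,2) (17,1.5) (11.5,28.5) (8,31.5)
edge 0: (2,23)→(2.5,2)  cross = 2·2 − 2.5·23 = -53.5000; (r_i+r_j)·cross = 4.5·-53.5000 = -240.7500
edge 1: (2.5,2)→(17,1.5)  cross = 2.5·1.5 − 17·2 = -30.2500; (r_i+r_j)·cross = 19.5·-30.2500 = -589.8750
edge 2: (17,1.5)→(11.5,28.5)  cross = 17·28.5 − 11.5·1.5 = 467.2500; (r_i+r_j)·cross = 28.5·467.2500 = 13316.6250
edge 3: (11.5,28.5)→(8,31.5)  cross = 11.5·31.5 − 8·28.5 = 134.2500; (r_i+r_j)·cross = 19.5·134.2500 = 2617.8750
edge 4: (8,31.5)→(2,23)  cross = 8·23 − 2·31.5 = 121.0000; (r_i+r_j)·cross = 10·121.0000 = 1210.0000
Σcross = 638.7500 → A = |Σcross|/2 = 319.3750 mm²
Σ(r_i+r_j)·cross = 16313.8750 → first moment M = |Σ|/6 = 2718.9792
R_c = M/A = 2718.9792/319.3750 = 8.5134 mm
θ = 182° = 3.176499 rad
V = θ·R_c·A = 3.176499·8.5134·319.3750 = 8636.835 mm³

Volume = 8636.835 mm³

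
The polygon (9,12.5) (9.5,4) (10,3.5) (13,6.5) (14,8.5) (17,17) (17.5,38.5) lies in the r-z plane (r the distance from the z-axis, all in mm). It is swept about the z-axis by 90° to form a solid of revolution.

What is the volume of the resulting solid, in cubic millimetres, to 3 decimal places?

Volume = 2917.002 mm³

Profile (r,z), 7 vertices: (9,12.5) (9.5,4) (10,3.5) (13,6.5) (14,8.5) (17,17) (17.5,38.5)
edge 0: (9,12.5)→(9.5,4)  cross = 9·4 − 9.5·12.5 = -82.7500; (r_i+r_j)·cross = 18.5·-82.7500 = -1530.8750
edge 1: (9.5,4)→(10,3.5)  cross = 9.5·3.5 − 10·4 = -6.7500; (r_i+r_j)·cross = 19.5·-6.7500 = -131.6250
edge 2: (10,3.5)→(13,6.5)  cross = 10·6.5 − 13·3.5 = 19.5000; (r_i+r_j)·cross = 23·19.5000 = 448.5000
edge 3: (13,6.5)→(14,8.5)  cross = 13·8.5 − 14·6.5 = 19.5000; (r_i+r_j)·cross = 27·19.5000 = 526.5000
edge 4: (14,8.5)→(17,17)  cross = 14·17 − 17·8.5 = 93.5000; (r_i+r_j)·cross = 31·93.5000 = 2898.5000
edge 5: (17,17)→(17.5,38.5)  cross = 17·38.5 − 17.5·17 = 357.0000; (r_i+r_j)·cross = 34.5·357.0000 = 12316.5000
edge 6: (17.5,38.5)→(9,12.5)  cross = 17.5·12.5 − 9·38.5 = -127.7500; (r_i+r_j)·cross = 26.5·-127.7500 = -3385.3750
Σcross = 272.2500 → A = |Σcross|/2 = 136.1250 mm²
Σ(r_i+r_j)·cross = 11142.1250 → first moment M = |Σ|/6 = 1857.0208
R_c = M/A = 1857.0208/136.1250 = 13.6420 mm
θ = 90° = 1.570796 rad
V = θ·R_c·A = 1.570796·13.6420·136.1250 = 2917.002 mm³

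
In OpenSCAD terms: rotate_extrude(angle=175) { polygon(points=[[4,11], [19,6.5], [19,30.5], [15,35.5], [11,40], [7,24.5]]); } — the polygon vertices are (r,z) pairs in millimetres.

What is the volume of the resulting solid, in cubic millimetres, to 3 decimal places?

Volume = 12993.104 mm³

Profile (r,z), 6 vertices: (4,11) (19,6.5) (19,30.5) (15,35.5) (11,40) (7,24.5)
edge 0: (4,11)→(19,6.5)  cross = 4·6.5 − 19·11 = -183.0000; (r_i+r_j)·cross = 23·-183.0000 = -4209.0000
edge 1: (19,6.5)→(19,30.5)  cross = 19·30.5 − 19·6.5 = 456.0000; (r_i+r_j)·cross = 38·456.0000 = 17328.0000
edge 2: (19,30.5)→(15,35.5)  cross = 19·35.5 − 15·30.5 = 217.0000; (r_i+r_j)·cross = 34·217.0000 = 7378.0000
edge 3: (15,35.5)→(11,40)  cross = 15·40 − 11·35.5 = 209.5000; (r_i+r_j)·cross = 26·209.5000 = 5447.0000
edge 4: (11,40)→(7,24.5)  cross = 11·24.5 − 7·40 = -10.5000; (r_i+r_j)·cross = 18·-10.5000 = -189.0000
edge 5: (7,24.5)→(4,11)  cross = 7·11 − 4·24.5 = -21.0000; (r_i+r_j)·cross = 11·-21.0000 = -231.0000
Σcross = 668.0000 → A = |Σcross|/2 = 334.0000 mm²
Σ(r_i+r_j)·cross = 25524.0000 → first moment M = |Σ|/6 = 4254.0000
R_c = M/A = 4254.0000/334.0000 = 12.7365 mm
θ = 175° = 3.054326 rad
V = θ·R_c·A = 3.054326·12.7365·334.0000 = 12993.104 mm³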